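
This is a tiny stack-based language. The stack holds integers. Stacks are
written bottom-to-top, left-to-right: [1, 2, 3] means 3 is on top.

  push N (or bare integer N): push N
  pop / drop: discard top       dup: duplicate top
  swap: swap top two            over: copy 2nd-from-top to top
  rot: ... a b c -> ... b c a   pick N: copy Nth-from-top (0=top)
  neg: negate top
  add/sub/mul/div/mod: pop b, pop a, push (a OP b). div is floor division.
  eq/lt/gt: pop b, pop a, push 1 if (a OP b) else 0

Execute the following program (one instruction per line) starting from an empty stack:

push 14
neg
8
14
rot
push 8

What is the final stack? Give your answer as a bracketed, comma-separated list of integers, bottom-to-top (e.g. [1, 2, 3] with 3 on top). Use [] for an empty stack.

Answer: [8, 14, -14, 8]

Derivation:
After 'push 14': [14]
After 'neg': [-14]
After 'push 8': [-14, 8]
After 'push 14': [-14, 8, 14]
After 'rot': [8, 14, -14]
After 'push 8': [8, 14, -14, 8]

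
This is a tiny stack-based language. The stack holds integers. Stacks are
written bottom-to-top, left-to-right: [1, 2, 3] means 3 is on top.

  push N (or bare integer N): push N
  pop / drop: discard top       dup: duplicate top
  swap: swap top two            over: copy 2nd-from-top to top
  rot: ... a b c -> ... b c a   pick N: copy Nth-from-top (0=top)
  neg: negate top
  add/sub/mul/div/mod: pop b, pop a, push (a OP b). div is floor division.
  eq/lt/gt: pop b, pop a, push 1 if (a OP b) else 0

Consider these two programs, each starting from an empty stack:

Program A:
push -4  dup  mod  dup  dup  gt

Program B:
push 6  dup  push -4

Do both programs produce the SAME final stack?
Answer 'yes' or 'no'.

Program A trace:
  After 'push -4': [-4]
  After 'dup': [-4, -4]
  After 'mod': [0]
  After 'dup': [0, 0]
  After 'dup': [0, 0, 0]
  After 'gt': [0, 0]
Program A final stack: [0, 0]

Program B trace:
  After 'push 6': [6]
  After 'dup': [6, 6]
  After 'push -4': [6, 6, -4]
Program B final stack: [6, 6, -4]
Same: no

Answer: no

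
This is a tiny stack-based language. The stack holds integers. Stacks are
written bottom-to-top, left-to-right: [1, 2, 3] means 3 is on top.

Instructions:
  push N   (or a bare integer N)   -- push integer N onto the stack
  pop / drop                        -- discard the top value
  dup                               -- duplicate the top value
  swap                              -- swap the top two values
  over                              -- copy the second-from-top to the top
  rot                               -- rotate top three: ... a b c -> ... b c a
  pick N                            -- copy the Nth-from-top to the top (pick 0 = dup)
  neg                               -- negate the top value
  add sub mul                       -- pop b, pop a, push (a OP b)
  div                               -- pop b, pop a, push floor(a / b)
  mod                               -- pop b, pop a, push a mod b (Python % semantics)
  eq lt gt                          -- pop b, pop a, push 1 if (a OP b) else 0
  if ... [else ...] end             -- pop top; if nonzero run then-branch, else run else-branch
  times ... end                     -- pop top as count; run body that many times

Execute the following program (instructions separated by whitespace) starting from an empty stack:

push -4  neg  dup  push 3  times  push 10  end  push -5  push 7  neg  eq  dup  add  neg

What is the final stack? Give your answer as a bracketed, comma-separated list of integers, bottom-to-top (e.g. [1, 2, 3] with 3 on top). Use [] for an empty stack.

Answer: [4, 4, 10, 10, 10, 0]

Derivation:
After 'push -4': [-4]
After 'neg': [4]
After 'dup': [4, 4]
After 'push 3': [4, 4, 3]
After 'times': [4, 4]
After 'push 10': [4, 4, 10]
After 'push 10': [4, 4, 10, 10]
After 'push 10': [4, 4, 10, 10, 10]
After 'push -5': [4, 4, 10, 10, 10, -5]
After 'push 7': [4, 4, 10, 10, 10, -5, 7]
After 'neg': [4, 4, 10, 10, 10, -5, -7]
After 'eq': [4, 4, 10, 10, 10, 0]
After 'dup': [4, 4, 10, 10, 10, 0, 0]
After 'add': [4, 4, 10, 10, 10, 0]
After 'neg': [4, 4, 10, 10, 10, 0]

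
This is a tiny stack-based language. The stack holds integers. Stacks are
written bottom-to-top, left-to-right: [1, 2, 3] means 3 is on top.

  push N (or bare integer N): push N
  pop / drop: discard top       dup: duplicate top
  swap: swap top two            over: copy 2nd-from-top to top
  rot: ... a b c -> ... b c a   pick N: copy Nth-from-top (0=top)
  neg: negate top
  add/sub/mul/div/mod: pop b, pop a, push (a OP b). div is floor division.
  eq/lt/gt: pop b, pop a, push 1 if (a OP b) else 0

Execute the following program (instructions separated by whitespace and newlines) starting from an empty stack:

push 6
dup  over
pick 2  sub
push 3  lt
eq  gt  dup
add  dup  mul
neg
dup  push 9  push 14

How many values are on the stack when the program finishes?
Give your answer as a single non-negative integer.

After 'push 6': stack = [6] (depth 1)
After 'dup': stack = [6, 6] (depth 2)
After 'over': stack = [6, 6, 6] (depth 3)
After 'pick 2': stack = [6, 6, 6, 6] (depth 4)
After 'sub': stack = [6, 6, 0] (depth 3)
After 'push 3': stack = [6, 6, 0, 3] (depth 4)
After 'lt': stack = [6, 6, 1] (depth 3)
After 'eq': stack = [6, 0] (depth 2)
After 'gt': stack = [1] (depth 1)
After 'dup': stack = [1, 1] (depth 2)
After 'add': stack = [2] (depth 1)
After 'dup': stack = [2, 2] (depth 2)
After 'mul': stack = [4] (depth 1)
After 'neg': stack = [-4] (depth 1)
After 'dup': stack = [-4, -4] (depth 2)
After 'push 9': stack = [-4, -4, 9] (depth 3)
After 'push 14': stack = [-4, -4, 9, 14] (depth 4)

Answer: 4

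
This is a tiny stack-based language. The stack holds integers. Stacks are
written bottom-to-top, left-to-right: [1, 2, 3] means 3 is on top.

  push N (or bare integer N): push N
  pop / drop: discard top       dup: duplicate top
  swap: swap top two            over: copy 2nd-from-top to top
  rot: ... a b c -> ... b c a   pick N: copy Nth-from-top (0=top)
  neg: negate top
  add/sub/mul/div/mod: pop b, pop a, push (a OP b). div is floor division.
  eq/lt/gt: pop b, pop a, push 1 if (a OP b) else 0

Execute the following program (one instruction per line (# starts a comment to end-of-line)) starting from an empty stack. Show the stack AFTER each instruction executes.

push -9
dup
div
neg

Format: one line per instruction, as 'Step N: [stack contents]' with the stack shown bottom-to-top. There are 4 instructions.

Step 1: [-9]
Step 2: [-9, -9]
Step 3: [1]
Step 4: [-1]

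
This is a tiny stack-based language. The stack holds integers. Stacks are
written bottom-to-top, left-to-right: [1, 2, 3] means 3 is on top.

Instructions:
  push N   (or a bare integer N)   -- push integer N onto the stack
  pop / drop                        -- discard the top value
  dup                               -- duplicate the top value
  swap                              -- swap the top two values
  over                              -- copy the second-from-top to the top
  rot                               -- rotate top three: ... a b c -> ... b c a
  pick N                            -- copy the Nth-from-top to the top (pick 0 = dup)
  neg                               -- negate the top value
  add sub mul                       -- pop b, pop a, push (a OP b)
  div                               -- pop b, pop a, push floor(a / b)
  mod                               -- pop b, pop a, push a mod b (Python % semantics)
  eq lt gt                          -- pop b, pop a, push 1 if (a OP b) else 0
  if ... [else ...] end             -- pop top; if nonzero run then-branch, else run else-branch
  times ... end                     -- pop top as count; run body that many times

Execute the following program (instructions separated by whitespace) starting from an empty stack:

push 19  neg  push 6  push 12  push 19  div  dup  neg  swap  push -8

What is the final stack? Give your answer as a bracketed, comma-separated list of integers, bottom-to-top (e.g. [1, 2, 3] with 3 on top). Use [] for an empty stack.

After 'push 19': [19]
After 'neg': [-19]
After 'push 6': [-19, 6]
After 'push 12': [-19, 6, 12]
After 'push 19': [-19, 6, 12, 19]
After 'div': [-19, 6, 0]
After 'dup': [-19, 6, 0, 0]
After 'neg': [-19, 6, 0, 0]
After 'swap': [-19, 6, 0, 0]
After 'push -8': [-19, 6, 0, 0, -8]

Answer: [-19, 6, 0, 0, -8]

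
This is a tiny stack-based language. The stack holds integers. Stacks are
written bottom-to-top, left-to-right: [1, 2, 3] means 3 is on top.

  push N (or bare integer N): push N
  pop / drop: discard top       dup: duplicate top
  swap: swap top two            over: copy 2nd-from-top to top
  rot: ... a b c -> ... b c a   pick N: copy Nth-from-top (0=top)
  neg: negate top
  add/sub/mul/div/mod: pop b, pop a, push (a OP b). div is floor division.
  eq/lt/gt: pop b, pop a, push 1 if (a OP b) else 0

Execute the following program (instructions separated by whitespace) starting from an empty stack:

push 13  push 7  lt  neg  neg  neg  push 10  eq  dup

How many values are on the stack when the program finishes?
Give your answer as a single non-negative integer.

After 'push 13': stack = [13] (depth 1)
After 'push 7': stack = [13, 7] (depth 2)
After 'lt': stack = [0] (depth 1)
After 'neg': stack = [0] (depth 1)
After 'neg': stack = [0] (depth 1)
After 'neg': stack = [0] (depth 1)
After 'push 10': stack = [0, 10] (depth 2)
After 'eq': stack = [0] (depth 1)
After 'dup': stack = [0, 0] (depth 2)

Answer: 2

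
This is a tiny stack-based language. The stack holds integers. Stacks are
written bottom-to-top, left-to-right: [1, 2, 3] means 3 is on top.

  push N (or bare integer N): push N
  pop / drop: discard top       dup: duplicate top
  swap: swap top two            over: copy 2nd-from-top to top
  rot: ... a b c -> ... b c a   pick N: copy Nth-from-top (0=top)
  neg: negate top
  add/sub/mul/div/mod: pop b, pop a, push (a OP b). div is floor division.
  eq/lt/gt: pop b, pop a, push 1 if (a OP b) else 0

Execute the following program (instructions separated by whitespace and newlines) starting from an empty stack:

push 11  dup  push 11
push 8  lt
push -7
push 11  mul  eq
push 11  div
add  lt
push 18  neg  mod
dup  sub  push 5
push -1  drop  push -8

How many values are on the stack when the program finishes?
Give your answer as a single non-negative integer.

After 'push 11': stack = [11] (depth 1)
After 'dup': stack = [11, 11] (depth 2)
After 'push 11': stack = [11, 11, 11] (depth 3)
After 'push 8': stack = [11, 11, 11, 8] (depth 4)
After 'lt': stack = [11, 11, 0] (depth 3)
After 'push -7': stack = [11, 11, 0, -7] (depth 4)
After 'push 11': stack = [11, 11, 0, -7, 11] (depth 5)
After 'mul': stack = [11, 11, 0, -77] (depth 4)
After 'eq': stack = [11, 11, 0] (depth 3)
After 'push 11': stack = [11, 11, 0, 11] (depth 4)
  ...
After 'lt': stack = [0] (depth 1)
After 'push 18': stack = [0, 18] (depth 2)
After 'neg': stack = [0, -18] (depth 2)
After 'mod': stack = [0] (depth 1)
After 'dup': stack = [0, 0] (depth 2)
After 'sub': stack = [0] (depth 1)
After 'push 5': stack = [0, 5] (depth 2)
After 'push -1': stack = [0, 5, -1] (depth 3)
After 'drop': stack = [0, 5] (depth 2)
After 'push -8': stack = [0, 5, -8] (depth 3)

Answer: 3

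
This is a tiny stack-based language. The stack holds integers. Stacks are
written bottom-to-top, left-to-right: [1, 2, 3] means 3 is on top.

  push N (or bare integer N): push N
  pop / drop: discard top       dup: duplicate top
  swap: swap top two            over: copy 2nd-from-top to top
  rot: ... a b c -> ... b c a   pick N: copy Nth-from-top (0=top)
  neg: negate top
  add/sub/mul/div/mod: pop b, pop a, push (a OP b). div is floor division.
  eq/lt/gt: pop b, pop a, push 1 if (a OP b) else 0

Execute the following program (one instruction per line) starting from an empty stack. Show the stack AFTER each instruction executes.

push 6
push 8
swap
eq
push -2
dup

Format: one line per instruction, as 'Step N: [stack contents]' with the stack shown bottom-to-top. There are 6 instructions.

Step 1: [6]
Step 2: [6, 8]
Step 3: [8, 6]
Step 4: [0]
Step 5: [0, -2]
Step 6: [0, -2, -2]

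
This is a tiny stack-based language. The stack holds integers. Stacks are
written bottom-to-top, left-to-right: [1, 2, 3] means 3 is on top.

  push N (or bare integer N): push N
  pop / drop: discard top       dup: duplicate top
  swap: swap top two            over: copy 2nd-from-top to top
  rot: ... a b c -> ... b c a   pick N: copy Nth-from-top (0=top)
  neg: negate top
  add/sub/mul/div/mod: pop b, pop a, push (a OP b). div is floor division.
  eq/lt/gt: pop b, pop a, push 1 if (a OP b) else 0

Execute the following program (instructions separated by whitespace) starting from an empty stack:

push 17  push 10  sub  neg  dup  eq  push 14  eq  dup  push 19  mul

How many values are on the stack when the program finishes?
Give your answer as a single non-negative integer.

Answer: 2

Derivation:
After 'push 17': stack = [17] (depth 1)
After 'push 10': stack = [17, 10] (depth 2)
After 'sub': stack = [7] (depth 1)
After 'neg': stack = [-7] (depth 1)
After 'dup': stack = [-7, -7] (depth 2)
After 'eq': stack = [1] (depth 1)
After 'push 14': stack = [1, 14] (depth 2)
After 'eq': stack = [0] (depth 1)
After 'dup': stack = [0, 0] (depth 2)
After 'push 19': stack = [0, 0, 19] (depth 3)
After 'mul': stack = [0, 0] (depth 2)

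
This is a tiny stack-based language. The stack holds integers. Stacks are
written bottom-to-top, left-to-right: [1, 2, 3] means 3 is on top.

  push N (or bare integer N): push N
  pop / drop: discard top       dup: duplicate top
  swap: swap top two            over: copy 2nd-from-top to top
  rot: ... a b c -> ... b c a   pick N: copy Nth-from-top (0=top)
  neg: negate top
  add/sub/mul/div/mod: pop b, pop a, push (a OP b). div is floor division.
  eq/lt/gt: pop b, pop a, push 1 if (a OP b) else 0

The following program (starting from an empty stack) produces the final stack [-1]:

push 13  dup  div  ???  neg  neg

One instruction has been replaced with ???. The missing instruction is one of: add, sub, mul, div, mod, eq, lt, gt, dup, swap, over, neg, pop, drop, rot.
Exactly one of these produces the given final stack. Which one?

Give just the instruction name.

Stack before ???: [1]
Stack after ???:  [-1]
The instruction that transforms [1] -> [-1] is: neg

Answer: neg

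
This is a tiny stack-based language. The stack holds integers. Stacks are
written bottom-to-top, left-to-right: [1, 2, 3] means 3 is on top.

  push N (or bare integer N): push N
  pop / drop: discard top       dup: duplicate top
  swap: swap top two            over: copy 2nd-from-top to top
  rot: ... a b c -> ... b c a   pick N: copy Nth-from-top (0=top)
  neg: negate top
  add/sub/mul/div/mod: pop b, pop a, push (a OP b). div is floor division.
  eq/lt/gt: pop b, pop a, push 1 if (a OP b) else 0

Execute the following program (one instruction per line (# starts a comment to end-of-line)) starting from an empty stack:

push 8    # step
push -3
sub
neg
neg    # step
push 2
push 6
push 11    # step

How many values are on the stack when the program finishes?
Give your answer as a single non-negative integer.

After 'push 8': stack = [8] (depth 1)
After 'push -3': stack = [8, -3] (depth 2)
After 'sub': stack = [11] (depth 1)
After 'neg': stack = [-11] (depth 1)
After 'neg': stack = [11] (depth 1)
After 'push 2': stack = [11, 2] (depth 2)
After 'push 6': stack = [11, 2, 6] (depth 3)
After 'push 11': stack = [11, 2, 6, 11] (depth 4)

Answer: 4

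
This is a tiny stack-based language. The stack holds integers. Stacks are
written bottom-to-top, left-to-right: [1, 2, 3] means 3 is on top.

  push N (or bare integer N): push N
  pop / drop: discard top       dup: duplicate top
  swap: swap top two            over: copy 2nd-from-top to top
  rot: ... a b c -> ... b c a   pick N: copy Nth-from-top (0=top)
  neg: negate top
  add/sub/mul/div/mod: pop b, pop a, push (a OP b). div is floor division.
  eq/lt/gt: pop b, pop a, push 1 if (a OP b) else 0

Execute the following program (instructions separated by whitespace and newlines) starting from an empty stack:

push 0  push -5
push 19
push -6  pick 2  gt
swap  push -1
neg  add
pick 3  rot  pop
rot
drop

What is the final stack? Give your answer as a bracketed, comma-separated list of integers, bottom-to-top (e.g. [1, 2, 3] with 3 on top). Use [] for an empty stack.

After 'push 0': [0]
After 'push -5': [0, -5]
After 'push 19': [0, -5, 19]
After 'push -6': [0, -5, 19, -6]
After 'pick 2': [0, -5, 19, -6, -5]
After 'gt': [0, -5, 19, 0]
After 'swap': [0, -5, 0, 19]
After 'push -1': [0, -5, 0, 19, -1]
After 'neg': [0, -5, 0, 19, 1]
After 'add': [0, -5, 0, 20]
After 'pick 3': [0, -5, 0, 20, 0]
After 'rot': [0, -5, 20, 0, 0]
After 'pop': [0, -5, 20, 0]
After 'rot': [0, 20, 0, -5]
After 'drop': [0, 20, 0]

Answer: [0, 20, 0]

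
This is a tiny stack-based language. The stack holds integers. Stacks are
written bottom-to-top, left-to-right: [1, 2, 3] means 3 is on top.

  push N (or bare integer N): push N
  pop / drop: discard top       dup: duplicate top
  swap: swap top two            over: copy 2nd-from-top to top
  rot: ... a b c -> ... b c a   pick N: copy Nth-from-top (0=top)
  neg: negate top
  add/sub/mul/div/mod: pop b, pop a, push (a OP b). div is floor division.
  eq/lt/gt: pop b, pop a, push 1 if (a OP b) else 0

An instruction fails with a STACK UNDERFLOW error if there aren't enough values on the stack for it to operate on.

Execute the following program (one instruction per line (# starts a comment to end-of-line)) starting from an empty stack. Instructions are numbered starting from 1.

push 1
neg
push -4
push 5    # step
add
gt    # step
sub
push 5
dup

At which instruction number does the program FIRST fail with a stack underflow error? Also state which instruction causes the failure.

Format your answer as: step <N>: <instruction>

Step 1 ('push 1'): stack = [1], depth = 1
Step 2 ('neg'): stack = [-1], depth = 1
Step 3 ('push -4'): stack = [-1, -4], depth = 2
Step 4 ('push 5'): stack = [-1, -4, 5], depth = 3
Step 5 ('add'): stack = [-1, 1], depth = 2
Step 6 ('gt'): stack = [0], depth = 1
Step 7 ('sub'): needs 2 value(s) but depth is 1 — STACK UNDERFLOW

Answer: step 7: sub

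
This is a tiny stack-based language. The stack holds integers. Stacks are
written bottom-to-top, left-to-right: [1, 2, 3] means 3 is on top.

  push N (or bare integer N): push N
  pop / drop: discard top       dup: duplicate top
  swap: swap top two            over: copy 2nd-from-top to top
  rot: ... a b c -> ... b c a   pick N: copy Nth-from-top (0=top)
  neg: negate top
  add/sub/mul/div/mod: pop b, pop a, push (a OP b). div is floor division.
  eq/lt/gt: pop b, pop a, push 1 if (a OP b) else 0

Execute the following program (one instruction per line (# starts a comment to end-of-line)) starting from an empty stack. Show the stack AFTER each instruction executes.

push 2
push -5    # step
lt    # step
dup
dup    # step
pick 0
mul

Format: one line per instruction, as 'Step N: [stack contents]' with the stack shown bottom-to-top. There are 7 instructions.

Step 1: [2]
Step 2: [2, -5]
Step 3: [0]
Step 4: [0, 0]
Step 5: [0, 0, 0]
Step 6: [0, 0, 0, 0]
Step 7: [0, 0, 0]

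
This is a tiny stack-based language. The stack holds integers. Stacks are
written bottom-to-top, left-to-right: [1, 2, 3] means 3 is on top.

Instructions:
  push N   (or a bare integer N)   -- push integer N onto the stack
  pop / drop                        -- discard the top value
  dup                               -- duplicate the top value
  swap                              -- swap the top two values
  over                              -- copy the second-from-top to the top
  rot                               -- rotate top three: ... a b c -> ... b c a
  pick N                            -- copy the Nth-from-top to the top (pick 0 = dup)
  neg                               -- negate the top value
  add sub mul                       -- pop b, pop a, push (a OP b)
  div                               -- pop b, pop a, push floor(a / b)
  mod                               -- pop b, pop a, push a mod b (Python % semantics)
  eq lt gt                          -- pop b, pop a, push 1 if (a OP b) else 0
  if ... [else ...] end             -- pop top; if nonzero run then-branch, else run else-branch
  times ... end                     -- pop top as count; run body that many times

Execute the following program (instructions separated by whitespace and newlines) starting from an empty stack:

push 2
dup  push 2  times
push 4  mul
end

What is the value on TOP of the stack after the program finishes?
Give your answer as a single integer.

Answer: 32

Derivation:
After 'push 2': [2]
After 'dup': [2, 2]
After 'push 2': [2, 2, 2]
After 'times': [2, 2]
After 'push 4': [2, 2, 4]
After 'mul': [2, 8]
After 'push 4': [2, 8, 4]
After 'mul': [2, 32]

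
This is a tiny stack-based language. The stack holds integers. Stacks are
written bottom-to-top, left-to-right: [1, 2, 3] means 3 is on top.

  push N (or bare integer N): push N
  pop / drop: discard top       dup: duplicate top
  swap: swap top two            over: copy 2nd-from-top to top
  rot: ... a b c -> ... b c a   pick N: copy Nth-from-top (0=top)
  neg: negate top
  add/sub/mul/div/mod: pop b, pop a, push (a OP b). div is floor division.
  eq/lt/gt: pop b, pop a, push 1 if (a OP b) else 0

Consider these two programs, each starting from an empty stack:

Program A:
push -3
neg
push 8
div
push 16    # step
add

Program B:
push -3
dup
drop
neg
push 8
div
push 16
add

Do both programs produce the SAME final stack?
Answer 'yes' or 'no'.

Program A trace:
  After 'push -3': [-3]
  After 'neg': [3]
  After 'push 8': [3, 8]
  After 'div': [0]
  After 'push 16': [0, 16]
  After 'add': [16]
Program A final stack: [16]

Program B trace:
  After 'push -3': [-3]
  After 'dup': [-3, -3]
  After 'drop': [-3]
  After 'neg': [3]
  After 'push 8': [3, 8]
  After 'div': [0]
  After 'push 16': [0, 16]
  After 'add': [16]
Program B final stack: [16]
Same: yes

Answer: yes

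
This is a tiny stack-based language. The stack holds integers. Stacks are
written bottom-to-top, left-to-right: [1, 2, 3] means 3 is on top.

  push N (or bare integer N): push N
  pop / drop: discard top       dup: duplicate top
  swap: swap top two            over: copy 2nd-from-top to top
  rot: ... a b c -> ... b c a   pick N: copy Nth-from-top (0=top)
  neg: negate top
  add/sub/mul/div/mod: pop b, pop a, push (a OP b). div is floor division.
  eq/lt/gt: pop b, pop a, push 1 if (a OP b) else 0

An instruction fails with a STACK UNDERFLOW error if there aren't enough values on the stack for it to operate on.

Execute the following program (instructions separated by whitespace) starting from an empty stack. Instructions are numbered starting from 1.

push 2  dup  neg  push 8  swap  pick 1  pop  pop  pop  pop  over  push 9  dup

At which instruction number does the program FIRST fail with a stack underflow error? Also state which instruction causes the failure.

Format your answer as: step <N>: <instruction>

Step 1 ('push 2'): stack = [2], depth = 1
Step 2 ('dup'): stack = [2, 2], depth = 2
Step 3 ('neg'): stack = [2, -2], depth = 2
Step 4 ('push 8'): stack = [2, -2, 8], depth = 3
Step 5 ('swap'): stack = [2, 8, -2], depth = 3
Step 6 ('pick 1'): stack = [2, 8, -2, 8], depth = 4
Step 7 ('pop'): stack = [2, 8, -2], depth = 3
Step 8 ('pop'): stack = [2, 8], depth = 2
Step 9 ('pop'): stack = [2], depth = 1
Step 10 ('pop'): stack = [], depth = 0
Step 11 ('over'): needs 2 value(s) but depth is 0 — STACK UNDERFLOW

Answer: step 11: over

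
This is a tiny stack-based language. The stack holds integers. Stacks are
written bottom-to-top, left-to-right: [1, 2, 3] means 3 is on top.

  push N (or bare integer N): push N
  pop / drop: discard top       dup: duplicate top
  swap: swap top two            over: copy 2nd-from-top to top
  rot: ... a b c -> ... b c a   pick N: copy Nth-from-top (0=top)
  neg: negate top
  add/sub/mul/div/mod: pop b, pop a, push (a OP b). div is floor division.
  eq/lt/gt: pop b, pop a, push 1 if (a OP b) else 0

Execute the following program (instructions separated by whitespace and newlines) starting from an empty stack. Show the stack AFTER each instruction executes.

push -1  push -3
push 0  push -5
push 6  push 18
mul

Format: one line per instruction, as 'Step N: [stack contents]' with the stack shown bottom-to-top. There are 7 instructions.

Step 1: [-1]
Step 2: [-1, -3]
Step 3: [-1, -3, 0]
Step 4: [-1, -3, 0, -5]
Step 5: [-1, -3, 0, -5, 6]
Step 6: [-1, -3, 0, -5, 6, 18]
Step 7: [-1, -3, 0, -5, 108]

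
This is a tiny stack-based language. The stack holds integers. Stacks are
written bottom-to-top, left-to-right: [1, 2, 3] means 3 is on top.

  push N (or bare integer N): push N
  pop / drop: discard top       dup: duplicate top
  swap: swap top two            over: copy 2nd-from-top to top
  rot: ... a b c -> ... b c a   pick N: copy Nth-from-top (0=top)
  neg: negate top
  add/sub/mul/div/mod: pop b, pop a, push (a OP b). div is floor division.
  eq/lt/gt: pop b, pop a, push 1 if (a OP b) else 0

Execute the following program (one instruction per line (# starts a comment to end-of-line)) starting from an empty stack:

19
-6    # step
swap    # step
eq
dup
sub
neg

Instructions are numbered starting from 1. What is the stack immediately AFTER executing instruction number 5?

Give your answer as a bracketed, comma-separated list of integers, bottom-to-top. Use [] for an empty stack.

Answer: [0, 0]

Derivation:
Step 1 ('19'): [19]
Step 2 ('-6'): [19, -6]
Step 3 ('swap'): [-6, 19]
Step 4 ('eq'): [0]
Step 5 ('dup'): [0, 0]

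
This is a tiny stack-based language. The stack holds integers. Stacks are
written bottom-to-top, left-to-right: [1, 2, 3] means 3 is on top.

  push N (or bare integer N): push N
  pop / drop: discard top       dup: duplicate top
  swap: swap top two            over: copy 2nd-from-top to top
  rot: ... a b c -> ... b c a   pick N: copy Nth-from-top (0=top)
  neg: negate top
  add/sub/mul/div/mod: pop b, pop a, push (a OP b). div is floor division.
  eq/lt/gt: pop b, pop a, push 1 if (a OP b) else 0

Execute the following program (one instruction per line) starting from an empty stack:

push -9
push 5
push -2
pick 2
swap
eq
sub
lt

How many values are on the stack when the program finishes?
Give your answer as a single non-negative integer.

Answer: 1

Derivation:
After 'push -9': stack = [-9] (depth 1)
After 'push 5': stack = [-9, 5] (depth 2)
After 'push -2': stack = [-9, 5, -2] (depth 3)
After 'pick 2': stack = [-9, 5, -2, -9] (depth 4)
After 'swap': stack = [-9, 5, -9, -2] (depth 4)
After 'eq': stack = [-9, 5, 0] (depth 3)
After 'sub': stack = [-9, 5] (depth 2)
After 'lt': stack = [1] (depth 1)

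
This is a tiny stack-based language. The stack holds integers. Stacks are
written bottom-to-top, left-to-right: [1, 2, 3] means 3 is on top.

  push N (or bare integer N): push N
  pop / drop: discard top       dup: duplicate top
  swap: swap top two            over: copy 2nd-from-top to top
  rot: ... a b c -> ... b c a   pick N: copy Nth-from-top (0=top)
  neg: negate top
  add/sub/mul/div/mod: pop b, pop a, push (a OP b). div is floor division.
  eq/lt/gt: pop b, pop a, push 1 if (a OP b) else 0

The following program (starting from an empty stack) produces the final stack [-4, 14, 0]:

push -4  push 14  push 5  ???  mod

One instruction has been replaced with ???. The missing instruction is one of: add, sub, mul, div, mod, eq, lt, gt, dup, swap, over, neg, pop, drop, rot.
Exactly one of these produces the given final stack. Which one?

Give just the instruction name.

Answer: dup

Derivation:
Stack before ???: [-4, 14, 5]
Stack after ???:  [-4, 14, 5, 5]
The instruction that transforms [-4, 14, 5] -> [-4, 14, 5, 5] is: dup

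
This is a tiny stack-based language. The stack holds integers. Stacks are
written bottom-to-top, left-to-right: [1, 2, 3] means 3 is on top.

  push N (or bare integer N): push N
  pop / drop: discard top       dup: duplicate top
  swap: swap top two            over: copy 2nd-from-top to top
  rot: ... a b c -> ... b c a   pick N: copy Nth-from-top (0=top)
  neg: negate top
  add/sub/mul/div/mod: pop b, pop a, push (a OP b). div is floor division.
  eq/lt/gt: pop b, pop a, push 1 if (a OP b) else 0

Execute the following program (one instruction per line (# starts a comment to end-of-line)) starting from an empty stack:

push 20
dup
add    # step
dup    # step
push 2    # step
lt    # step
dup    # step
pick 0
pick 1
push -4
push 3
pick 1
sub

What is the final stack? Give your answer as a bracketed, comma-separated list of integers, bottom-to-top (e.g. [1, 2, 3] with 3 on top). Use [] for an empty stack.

Answer: [40, 0, 0, 0, 0, -4, 7]

Derivation:
After 'push 20': [20]
After 'dup': [20, 20]
After 'add': [40]
After 'dup': [40, 40]
After 'push 2': [40, 40, 2]
After 'lt': [40, 0]
After 'dup': [40, 0, 0]
After 'pick 0': [40, 0, 0, 0]
After 'pick 1': [40, 0, 0, 0, 0]
After 'push -4': [40, 0, 0, 0, 0, -4]
After 'push 3': [40, 0, 0, 0, 0, -4, 3]
After 'pick 1': [40, 0, 0, 0, 0, -4, 3, -4]
After 'sub': [40, 0, 0, 0, 0, -4, 7]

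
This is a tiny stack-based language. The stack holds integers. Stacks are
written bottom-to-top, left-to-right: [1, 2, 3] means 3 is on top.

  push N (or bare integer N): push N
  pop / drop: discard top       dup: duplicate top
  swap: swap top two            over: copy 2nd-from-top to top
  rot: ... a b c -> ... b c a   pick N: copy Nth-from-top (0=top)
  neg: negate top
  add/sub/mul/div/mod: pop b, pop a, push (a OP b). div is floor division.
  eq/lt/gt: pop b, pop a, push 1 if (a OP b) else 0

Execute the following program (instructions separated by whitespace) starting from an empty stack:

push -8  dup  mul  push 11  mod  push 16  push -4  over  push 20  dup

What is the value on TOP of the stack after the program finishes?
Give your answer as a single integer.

After 'push -8': [-8]
After 'dup': [-8, -8]
After 'mul': [64]
After 'push 11': [64, 11]
After 'mod': [9]
After 'push 16': [9, 16]
After 'push -4': [9, 16, -4]
After 'over': [9, 16, -4, 16]
After 'push 20': [9, 16, -4, 16, 20]
After 'dup': [9, 16, -4, 16, 20, 20]

Answer: 20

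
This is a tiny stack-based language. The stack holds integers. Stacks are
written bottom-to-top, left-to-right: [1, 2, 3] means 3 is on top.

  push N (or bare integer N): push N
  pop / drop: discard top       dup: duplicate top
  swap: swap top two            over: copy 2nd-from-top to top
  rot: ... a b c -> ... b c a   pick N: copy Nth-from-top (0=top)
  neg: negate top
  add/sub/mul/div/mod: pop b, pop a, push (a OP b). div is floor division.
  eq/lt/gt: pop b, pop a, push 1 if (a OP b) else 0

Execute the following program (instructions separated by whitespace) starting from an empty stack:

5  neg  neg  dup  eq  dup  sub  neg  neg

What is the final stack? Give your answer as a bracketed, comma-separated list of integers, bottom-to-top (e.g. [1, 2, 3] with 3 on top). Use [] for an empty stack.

After 'push 5': [5]
After 'neg': [-5]
After 'neg': [5]
After 'dup': [5, 5]
After 'eq': [1]
After 'dup': [1, 1]
After 'sub': [0]
After 'neg': [0]
After 'neg': [0]

Answer: [0]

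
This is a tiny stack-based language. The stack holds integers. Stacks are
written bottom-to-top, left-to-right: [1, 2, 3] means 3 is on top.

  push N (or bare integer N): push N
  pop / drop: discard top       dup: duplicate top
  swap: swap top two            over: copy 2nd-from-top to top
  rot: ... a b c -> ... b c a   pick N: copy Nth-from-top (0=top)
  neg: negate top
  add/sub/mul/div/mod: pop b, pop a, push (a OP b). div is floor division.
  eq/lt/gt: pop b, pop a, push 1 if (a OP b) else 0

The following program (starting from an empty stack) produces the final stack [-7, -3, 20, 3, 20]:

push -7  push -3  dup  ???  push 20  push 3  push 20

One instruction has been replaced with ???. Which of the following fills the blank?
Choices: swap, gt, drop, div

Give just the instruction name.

Stack before ???: [-7, -3, -3]
Stack after ???:  [-7, -3]
Checking each choice:
  swap: produces [-7, -3, -3, 20, 3, 20]
  gt: produces [-7, 0, 20, 3, 20]
  drop: MATCH
  div: produces [-7, 1, 20, 3, 20]


Answer: drop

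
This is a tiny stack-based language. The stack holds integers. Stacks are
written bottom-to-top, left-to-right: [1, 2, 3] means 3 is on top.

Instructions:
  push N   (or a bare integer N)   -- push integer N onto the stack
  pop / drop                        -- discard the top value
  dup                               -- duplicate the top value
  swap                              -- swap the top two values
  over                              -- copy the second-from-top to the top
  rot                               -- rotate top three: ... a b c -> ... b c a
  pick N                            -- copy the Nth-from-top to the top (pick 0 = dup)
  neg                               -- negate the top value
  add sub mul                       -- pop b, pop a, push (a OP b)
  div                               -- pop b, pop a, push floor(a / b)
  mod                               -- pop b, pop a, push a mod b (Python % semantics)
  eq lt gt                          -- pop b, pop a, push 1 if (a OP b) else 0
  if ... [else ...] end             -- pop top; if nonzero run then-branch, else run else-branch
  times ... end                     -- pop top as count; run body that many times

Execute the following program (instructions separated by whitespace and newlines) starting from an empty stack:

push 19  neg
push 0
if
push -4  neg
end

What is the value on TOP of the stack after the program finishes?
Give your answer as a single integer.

Answer: -19

Derivation:
After 'push 19': [19]
After 'neg': [-19]
After 'push 0': [-19, 0]
After 'if': [-19]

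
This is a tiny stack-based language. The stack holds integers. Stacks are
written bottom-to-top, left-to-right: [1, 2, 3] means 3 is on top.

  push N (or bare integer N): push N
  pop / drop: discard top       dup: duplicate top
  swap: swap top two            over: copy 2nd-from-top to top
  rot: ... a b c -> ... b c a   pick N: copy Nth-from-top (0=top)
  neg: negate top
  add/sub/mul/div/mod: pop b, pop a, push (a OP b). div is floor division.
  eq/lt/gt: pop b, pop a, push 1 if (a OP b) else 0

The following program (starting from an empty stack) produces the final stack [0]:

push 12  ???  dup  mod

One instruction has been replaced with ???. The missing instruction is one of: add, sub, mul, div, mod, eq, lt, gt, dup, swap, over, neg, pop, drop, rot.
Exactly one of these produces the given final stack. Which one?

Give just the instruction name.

Stack before ???: [12]
Stack after ???:  [-12]
The instruction that transforms [12] -> [-12] is: neg

Answer: neg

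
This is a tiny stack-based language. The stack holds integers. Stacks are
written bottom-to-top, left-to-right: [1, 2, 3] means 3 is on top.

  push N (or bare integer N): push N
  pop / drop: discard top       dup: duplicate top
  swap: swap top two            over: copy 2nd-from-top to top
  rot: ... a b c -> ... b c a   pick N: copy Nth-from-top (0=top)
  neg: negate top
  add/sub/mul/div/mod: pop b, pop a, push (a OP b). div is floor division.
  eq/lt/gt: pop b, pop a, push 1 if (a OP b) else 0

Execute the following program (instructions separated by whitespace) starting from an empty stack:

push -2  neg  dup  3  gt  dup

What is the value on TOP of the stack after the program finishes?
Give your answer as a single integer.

After 'push -2': [-2]
After 'neg': [2]
After 'dup': [2, 2]
After 'push 3': [2, 2, 3]
After 'gt': [2, 0]
After 'dup': [2, 0, 0]

Answer: 0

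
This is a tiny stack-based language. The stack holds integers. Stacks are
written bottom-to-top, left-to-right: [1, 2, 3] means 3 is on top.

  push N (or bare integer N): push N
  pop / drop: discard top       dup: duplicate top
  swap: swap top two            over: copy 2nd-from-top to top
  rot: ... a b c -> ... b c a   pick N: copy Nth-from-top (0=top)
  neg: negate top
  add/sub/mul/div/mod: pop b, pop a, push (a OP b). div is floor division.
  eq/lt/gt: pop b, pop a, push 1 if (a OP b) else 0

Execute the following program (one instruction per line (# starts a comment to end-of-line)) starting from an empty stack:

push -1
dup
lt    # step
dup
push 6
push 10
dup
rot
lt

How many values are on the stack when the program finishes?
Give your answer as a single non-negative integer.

After 'push -1': stack = [-1] (depth 1)
After 'dup': stack = [-1, -1] (depth 2)
After 'lt': stack = [0] (depth 1)
After 'dup': stack = [0, 0] (depth 2)
After 'push 6': stack = [0, 0, 6] (depth 3)
After 'push 10': stack = [0, 0, 6, 10] (depth 4)
After 'dup': stack = [0, 0, 6, 10, 10] (depth 5)
After 'rot': stack = [0, 0, 10, 10, 6] (depth 5)
After 'lt': stack = [0, 0, 10, 0] (depth 4)

Answer: 4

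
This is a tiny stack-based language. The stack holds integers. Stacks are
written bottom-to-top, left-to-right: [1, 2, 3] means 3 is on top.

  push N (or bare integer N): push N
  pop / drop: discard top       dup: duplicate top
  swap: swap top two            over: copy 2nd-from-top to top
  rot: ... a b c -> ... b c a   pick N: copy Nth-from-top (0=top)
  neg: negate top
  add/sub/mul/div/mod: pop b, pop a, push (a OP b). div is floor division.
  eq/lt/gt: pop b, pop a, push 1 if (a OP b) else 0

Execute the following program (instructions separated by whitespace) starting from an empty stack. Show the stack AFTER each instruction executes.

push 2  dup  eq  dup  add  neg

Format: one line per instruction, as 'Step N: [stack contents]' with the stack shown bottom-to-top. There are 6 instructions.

Step 1: [2]
Step 2: [2, 2]
Step 3: [1]
Step 4: [1, 1]
Step 5: [2]
Step 6: [-2]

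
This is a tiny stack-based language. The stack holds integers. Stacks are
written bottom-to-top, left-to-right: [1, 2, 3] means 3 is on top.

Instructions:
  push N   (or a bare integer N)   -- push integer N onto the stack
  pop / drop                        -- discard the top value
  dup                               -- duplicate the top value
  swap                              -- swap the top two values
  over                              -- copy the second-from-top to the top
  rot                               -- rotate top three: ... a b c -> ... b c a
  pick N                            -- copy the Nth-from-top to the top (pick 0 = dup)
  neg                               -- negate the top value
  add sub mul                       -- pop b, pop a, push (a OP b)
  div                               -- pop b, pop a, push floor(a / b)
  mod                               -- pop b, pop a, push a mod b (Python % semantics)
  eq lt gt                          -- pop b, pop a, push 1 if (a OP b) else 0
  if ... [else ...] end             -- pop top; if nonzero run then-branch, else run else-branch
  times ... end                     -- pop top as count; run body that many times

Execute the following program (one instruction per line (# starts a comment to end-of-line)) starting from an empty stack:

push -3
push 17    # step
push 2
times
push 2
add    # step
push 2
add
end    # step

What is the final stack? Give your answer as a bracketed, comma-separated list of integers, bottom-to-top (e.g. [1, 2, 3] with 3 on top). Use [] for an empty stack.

After 'push -3': [-3]
After 'push 17': [-3, 17]
After 'push 2': [-3, 17, 2]
After 'times': [-3, 17]
After 'push 2': [-3, 17, 2]
After 'add': [-3, 19]
After 'push 2': [-3, 19, 2]
After 'add': [-3, 21]
After 'push 2': [-3, 21, 2]
After 'add': [-3, 23]
After 'push 2': [-3, 23, 2]
After 'add': [-3, 25]

Answer: [-3, 25]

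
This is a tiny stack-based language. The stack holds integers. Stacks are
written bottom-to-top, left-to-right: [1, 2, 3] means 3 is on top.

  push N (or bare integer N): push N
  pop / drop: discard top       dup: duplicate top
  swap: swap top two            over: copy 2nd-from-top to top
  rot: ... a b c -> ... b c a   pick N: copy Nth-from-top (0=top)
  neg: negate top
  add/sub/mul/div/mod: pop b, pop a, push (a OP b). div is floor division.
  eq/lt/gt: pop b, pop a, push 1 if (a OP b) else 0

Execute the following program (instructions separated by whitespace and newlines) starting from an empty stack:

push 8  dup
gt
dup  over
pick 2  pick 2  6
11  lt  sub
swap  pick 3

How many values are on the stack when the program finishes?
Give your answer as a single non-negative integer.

After 'push 8': stack = [8] (depth 1)
After 'dup': stack = [8, 8] (depth 2)
After 'gt': stack = [0] (depth 1)
After 'dup': stack = [0, 0] (depth 2)
After 'over': stack = [0, 0, 0] (depth 3)
After 'pick 2': stack = [0, 0, 0, 0] (depth 4)
After 'pick 2': stack = [0, 0, 0, 0, 0] (depth 5)
After 'push 6': stack = [0, 0, 0, 0, 0, 6] (depth 6)
After 'push 11': stack = [0, 0, 0, 0, 0, 6, 11] (depth 7)
After 'lt': stack = [0, 0, 0, 0, 0, 1] (depth 6)
After 'sub': stack = [0, 0, 0, 0, -1] (depth 5)
After 'swap': stack = [0, 0, 0, -1, 0] (depth 5)
After 'pick 3': stack = [0, 0, 0, -1, 0, 0] (depth 6)

Answer: 6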